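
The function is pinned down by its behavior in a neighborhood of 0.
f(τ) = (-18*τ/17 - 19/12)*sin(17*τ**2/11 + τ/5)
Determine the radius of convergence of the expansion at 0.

The radius of convergence is infinite.

The factor sin(17*τ**2/11 + τ/5) is entire and contributes no finite singular point.
The polynomial part has no poles.
No finite singular points: the Taylor series at 0 converges everywhere.


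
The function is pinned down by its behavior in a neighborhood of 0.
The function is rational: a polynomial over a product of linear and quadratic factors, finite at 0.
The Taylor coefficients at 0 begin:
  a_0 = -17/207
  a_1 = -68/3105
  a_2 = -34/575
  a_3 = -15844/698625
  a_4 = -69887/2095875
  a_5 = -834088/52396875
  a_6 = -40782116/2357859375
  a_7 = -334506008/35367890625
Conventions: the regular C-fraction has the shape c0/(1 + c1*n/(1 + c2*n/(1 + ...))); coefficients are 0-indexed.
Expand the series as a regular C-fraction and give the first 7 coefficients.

Taylor coefficients (read off): a_0 = -17/207, a_1 = -68/3105, a_2 = -34/575, a_3 = -15844/698625, a_4 = -69887/2095875, a_5 = -834088/52396875, a_6 = -40782116/2357859375.
c0 = a_0 = -17/207. Peel one level at a time: if S = 1 + c*n/S' with S'(0) = 1, then c is the n-coefficient of S and S' = c*n/(S - 1).
S_1 = c0/f = 1 + (-4/15)*n + (-146/225)*n^2 + ...; c1 = -4/15.
S_2 = c1*n/(S_1 - 1) = 1 + (-73/30)*n + (5629/900)*n^2 + ...; c2 = -73/30.
S_3 = c2*n/(S_2 - 1) = 1 + (5629/2190)*n + (2025/10658)*n^2 + ...; c3 = 5629/2190.
S_4 = c3*n/(S_3 - 1) = 1 + (-30375/410917)*n + (-436875/31685641)*n^2 + ...; c4 = -30375/410917.
S_5 = c4*n/(S_4 - 1) = 1 + (-85045/455949)*n + (-1825/13122)*n^2 + ...; c5 = -85045/455949.
S_6 = c5*n/(S_5 - 1) = 1 + (-28145/37746)*n + ...; c6 = -28145/37746.

The regular C-fraction coefficients are [-17/207, -4/15, -73/30, 5629/2190, -30375/410917, -85045/455949, -28145/37746].


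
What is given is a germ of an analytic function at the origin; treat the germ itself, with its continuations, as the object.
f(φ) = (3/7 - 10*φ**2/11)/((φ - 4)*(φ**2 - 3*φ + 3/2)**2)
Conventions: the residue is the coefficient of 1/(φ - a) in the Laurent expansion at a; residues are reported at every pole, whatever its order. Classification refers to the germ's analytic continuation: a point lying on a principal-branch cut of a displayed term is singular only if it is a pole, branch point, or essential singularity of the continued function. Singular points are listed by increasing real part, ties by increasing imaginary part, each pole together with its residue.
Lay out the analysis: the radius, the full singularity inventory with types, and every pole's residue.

Denominator factor (φ - 4): pole of order 1 at 4, modulus 4.
Denominator factor (φ**2 - 3*φ + 3/2)^2: discriminant 3, real irrational roots 3/2 + (1/2)*sqrt(3) and 3/2 - (1/2)*sqrt(3); poles of order 2, moduli 3/2 + (1/2)*sqrt(3) and 3/2 - (1/2)*sqrt(3).
The radius of convergence is the smallest modulus among the singular points: 3/2 - (1/2)*sqrt(3).
The factor φ**2 - 3*φ + 3/2 splits as (φ - a)(φ - a') with a = 3/2 - (1/2)*sqrt(3), a' = 3/2 + (1/2)*sqrt(3). At the order-2 pole a set g(φ) = (φ - a)^2*f(φ) = [(3/7 - 10*φ**2/11)/(φ - 4)] / (φ - a')^2.
Order-2 pole: residue = g'(a); g'(3/2 - (1/2)*sqrt(3)) = 2174/9317 - (690/9317)*sqrt(3), so the residue is 2174/9317 - (690/9317)*sqrt(3).
The factor φ**2 - 3*φ + 3/2 splits as (φ - a)(φ - a') with a = 3/2 + (1/2)*sqrt(3), a' = 3/2 - (1/2)*sqrt(3). At the order-2 pole a set g(φ) = (φ - a)^2*f(φ) = [(3/7 - 10*φ**2/11)/(φ - 4)] / (φ - a')^2.
Order-2 pole: residue = g'(a); g'(3/2 + (1/2)*sqrt(3)) = 2174/9317 + (690/9317)*sqrt(3), so the residue is 2174/9317 + (690/9317)*sqrt(3).
At the order-1 pole 4 set g(φ) = (φ - (4))*f(φ) = (3/7 - 10*φ**2/11)/(φ**2 - 3*φ + 3/2)**2.
Simple pole: residue = g(a) at a = 4, which is -4348/9317.
List the singular points by increasing real part (a conjugate pair: the negative imaginary part first).

Radius of convergence at 0: 3/2 - (1/2)*sqrt(3).
At 3/2 - (1/2)*sqrt(3): a pole of order 2; residue 2174/9317 - (690/9317)*sqrt(3).
At 3/2 + (1/2)*sqrt(3): a pole of order 2; residue 2174/9317 + (690/9317)*sqrt(3).
At 4: a pole of order 1; residue -4348/9317.


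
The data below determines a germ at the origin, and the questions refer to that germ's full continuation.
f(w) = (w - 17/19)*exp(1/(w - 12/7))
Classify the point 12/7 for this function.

The point is an essential singularity.

The exponent 1/(w - (12/7)) has a pole at 12/7, so exp(1/(w - (12/7))) takes every nonzero value near it: an essential singularity (not a pole of any order).


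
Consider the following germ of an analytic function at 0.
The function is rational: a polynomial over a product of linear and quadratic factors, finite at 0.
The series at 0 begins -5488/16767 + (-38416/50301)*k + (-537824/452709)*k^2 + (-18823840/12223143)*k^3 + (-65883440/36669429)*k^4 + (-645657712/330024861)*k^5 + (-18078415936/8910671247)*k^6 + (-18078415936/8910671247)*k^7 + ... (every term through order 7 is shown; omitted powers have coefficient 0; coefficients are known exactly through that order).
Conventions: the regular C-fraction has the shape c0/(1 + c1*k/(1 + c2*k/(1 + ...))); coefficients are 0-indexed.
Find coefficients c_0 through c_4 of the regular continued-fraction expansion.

The regular C-fraction coefficients are [-5488/16767, -7/3, 7/9, -14/27, 7/54].

Taylor coefficients (read off): a_0 = -5488/16767, a_1 = -38416/50301, a_2 = -537824/452709, a_3 = -18823840/12223143, a_4 = -65883440/36669429.
c0 = a_0 = -5488/16767. Peel one level at a time: if S = 1 + c*k/S' with S'(0) = 1, then c is the k-coefficient of S and S' = c*k/(S - 1).
S_1 = c0/f = 1 + (-7/3)*k + (49/27)*k^2 + ...; c1 = -7/3.
S_2 = c1*k/(S_1 - 1) = 1 + (7/9)*k + (98/243)*k^2 + ...; c2 = 7/9.
S_3 = c2*k/(S_2 - 1) = 1 + (-14/27)*k + (49/729)*k^2 + ...; c3 = -14/27.
S_4 = c3*k/(S_3 - 1) = 1 + (7/54)*k + ...; c4 = 7/54.


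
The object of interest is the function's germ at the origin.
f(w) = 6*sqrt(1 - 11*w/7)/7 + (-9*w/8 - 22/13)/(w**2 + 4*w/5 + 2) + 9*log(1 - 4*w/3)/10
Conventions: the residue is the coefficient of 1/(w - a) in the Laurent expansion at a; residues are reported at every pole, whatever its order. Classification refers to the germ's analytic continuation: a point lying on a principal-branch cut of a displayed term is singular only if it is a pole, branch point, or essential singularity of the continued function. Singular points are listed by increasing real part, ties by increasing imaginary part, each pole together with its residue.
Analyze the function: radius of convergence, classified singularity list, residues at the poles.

Denominator factor (w**2 + 4*w/5 + 2): discriminant -184/25, complex-conjugate roots (-2/5) + ((1/5)*sqrt(46))*i and (-2/5) - ((1/5)*sqrt(46))*i; poles of order 1, moduli sqrt(2) and sqrt(2).
Branch term (9/10)*log(1 - w/(3/4)): its argument vanishes at w = 3/4, a logarithmic branch point, modulus 3/4.
Branch term (6/7)*sqrt(1 - w/(7/11)): its argument vanishes at w = 7/11, a square-root branch point, modulus 7/11.
The radius of convergence is the smallest modulus among the singular points: 7/11.
The branch terms are analytic at (-2/5) - ((1/5)*sqrt(46))*i and contribute nothing to the residue; only the rational part matters.
The factor w**2 + 4*w/5 + 2 splits as (w - a)(w - a') with a = (-2/5) - ((1/5)*sqrt(46))*i, a' = (-2/5) + ((1/5)*sqrt(46))*i. At the order-1 pole a set g(w) = (w - a)*(rational part) = [-9*w/8 - 22/13] / (w - a').
Simple pole: residue = g(a) at a = (-2/5) - ((1/5)*sqrt(46))*i, which is (-9/16) - ((323/4784)*sqrt(46))*i.
The branch terms are analytic at (-2/5) + ((1/5)*sqrt(46))*i and contribute nothing to the residue; only the rational part matters.
The factor w**2 + 4*w/5 + 2 splits as (w - a)(w - a') with a = (-2/5) + ((1/5)*sqrt(46))*i, a' = (-2/5) - ((1/5)*sqrt(46))*i. At the order-1 pole a set g(w) = (w - a)*(rational part) = [-9*w/8 - 22/13] / (w - a').
Simple pole: residue = g(a) at a = (-2/5) + ((1/5)*sqrt(46))*i, which is (-9/16) + ((323/4784)*sqrt(46))*i.
List the singular points by increasing real part (a conjugate pair: the negative imaginary part first).

Radius of convergence at 0: 7/11.
At (-2/5) - ((1/5)*sqrt(46))*i: a pole of order 1; residue (-9/16) - ((323/4784)*sqrt(46))*i.
At (-2/5) + ((1/5)*sqrt(46))*i: a pole of order 1; residue (-9/16) + ((323/4784)*sqrt(46))*i.
At 7/11: an algebraic (square-root) branch point.
At 3/4: a logarithmic branch point.


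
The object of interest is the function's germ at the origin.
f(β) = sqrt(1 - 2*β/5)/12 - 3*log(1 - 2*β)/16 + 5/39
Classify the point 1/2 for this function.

The point is a logarithmic branch point.

The term (-3/16)*log(1 - β/(1/2)) has argument 1 - 1/2/(1/2) = 0 at 1/2: a logarithmic (infinitely-sheeted) branch point; the remaining terms are analytic or single-valued there.


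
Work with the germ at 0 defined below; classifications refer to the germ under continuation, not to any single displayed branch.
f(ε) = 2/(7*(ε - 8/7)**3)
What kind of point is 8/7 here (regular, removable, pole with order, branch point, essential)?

The denominator factor ε - 8/7 vanishes at 8/7 and appears to the power 3; the numerator there equals 2/7, nonzero, and no other factor vanishes.
Hence a pole whose order is the multiplicity, 3.

The point is a pole of order 3.


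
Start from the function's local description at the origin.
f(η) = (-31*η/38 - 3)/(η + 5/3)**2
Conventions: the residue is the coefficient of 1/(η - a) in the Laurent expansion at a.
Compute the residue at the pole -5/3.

The residue is -31/38.

At the order-2 pole -5/3 set g(η) = (η - (-5/3))^2*f(η) = -31*η/38 - 3.
Order-2 pole: residue = g'(a); g'(-5/3) = -31/38, so the residue is -31/38.


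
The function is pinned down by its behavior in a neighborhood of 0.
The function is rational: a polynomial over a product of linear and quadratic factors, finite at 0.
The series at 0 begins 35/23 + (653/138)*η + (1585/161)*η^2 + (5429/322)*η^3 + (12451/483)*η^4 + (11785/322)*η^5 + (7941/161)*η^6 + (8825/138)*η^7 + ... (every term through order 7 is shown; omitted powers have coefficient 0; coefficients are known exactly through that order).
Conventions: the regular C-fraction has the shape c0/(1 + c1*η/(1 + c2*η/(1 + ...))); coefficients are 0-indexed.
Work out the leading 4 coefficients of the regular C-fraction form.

Taylor coefficients (read off): a_0 = 35/23, a_1 = 653/138, a_2 = 1585/161, a_3 = 5429/322.
c0 = a_0 = 35/23. Peel one level at a time: if S = 1 + c*η/S' with S'(0) = 1, then c is the η-coefficient of S and S' = c*η/(S - 1).
S_1 = c0/f = 1 + (-653/210)*η + (141109/44100)*η^2 + ...; c1 = -653/210.
S_2 = c1*η/(S_1 - 1) = 1 + (141109/137130)*η + (15992223/20894041)*η^2 + ...; c2 = 141109/137130.
S_3 = c2*η/(S_2 - 1) = 1 + (-479766690/645009239)*η + ...; c3 = -479766690/645009239.

The regular C-fraction coefficients are [35/23, -653/210, 141109/137130, -479766690/645009239].


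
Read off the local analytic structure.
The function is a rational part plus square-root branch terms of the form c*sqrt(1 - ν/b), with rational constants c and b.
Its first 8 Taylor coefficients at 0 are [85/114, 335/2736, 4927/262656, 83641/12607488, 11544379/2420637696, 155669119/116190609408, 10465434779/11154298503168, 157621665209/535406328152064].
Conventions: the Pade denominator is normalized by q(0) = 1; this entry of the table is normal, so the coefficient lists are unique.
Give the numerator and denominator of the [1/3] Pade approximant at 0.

Taylor coefficients needed (read off): a_0 = 85/114, a_1 = 335/2736, a_2 = 4927/262656, a_3 = 83641/12607488, a_4 = 11544379/2420637696.
Write the denominator as Q(ν) = 1 + q1*ν + q2*ν^2 + q3*ν^3. Requiring Q*f - P = O(ν^5) with deg P <= 1 kills the coefficients of ν^2..ν^4 in Q*f:
  ν^2: a_2 + q1*a_1 + q2*a_0 = 0, i.e. 4927/262656 + (335/2736)*q1 + (85/114)*q2 = 0.
  ν^3: a_3 + q1*a_2 + q2*a_1 + q3*a_0 = 0, i.e. 83641/12607488 + (4927/262656)*q1 + (335/2736)*q2 + (85/114)*q3 = 0.
  ν^4: a_4 + q1*a_3 + q2*a_2 + q3*a_1 = 0, i.e. 11544379/2420637696 + (83641/12607488)*q1 + (4927/262656)*q2 + (335/2736)*q3 = 0.
Solving this linear system: q1 = -131208137/133385280, q2 = 145525507/1067082240, q3 = -1117494617/170733158400.
The numerator is Q*f truncated at degree 1: P0 = a_0 = 85/114; P1 = a_1 + q1*a_0 = -619390363/1013728128.

The Pade approximant has numerator coefficients [85/114, -619390363/1013728128]; denominator coefficients [1, -131208137/133385280, 145525507/1067082240, -1117494617/170733158400].


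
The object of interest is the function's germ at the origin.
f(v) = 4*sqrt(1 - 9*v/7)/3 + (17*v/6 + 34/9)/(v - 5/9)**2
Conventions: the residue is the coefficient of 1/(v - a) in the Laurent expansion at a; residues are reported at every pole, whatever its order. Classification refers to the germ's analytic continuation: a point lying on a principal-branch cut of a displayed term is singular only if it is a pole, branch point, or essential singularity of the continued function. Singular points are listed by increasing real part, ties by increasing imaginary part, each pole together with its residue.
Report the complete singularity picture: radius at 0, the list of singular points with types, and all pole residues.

Denominator factor (v - 5/9)^2: pole of order 2 at 5/9, modulus 5/9.
Branch term (4/3)*sqrt(1 - v/(7/9)): its argument vanishes at v = 7/9, a square-root branch point, modulus 7/9.
The radius of convergence is the smallest modulus among the singular points: 5/9.
The branch term is analytic at 5/9 and contributes nothing to the residue; only the rational part matters.
At the order-2 pole 5/9 set g(v) = (v - (5/9))^2*(rational part) = 17*v/6 + 34/9.
Order-2 pole: residue = g'(a); g'(5/9) = 17/6, so the residue is 17/6.
List the singular points by increasing real part (a conjugate pair: the negative imaginary part first).

Radius of convergence at 0: 5/9.
At 5/9: a pole of order 2; residue 17/6.
At 7/9: an algebraic (square-root) branch point.


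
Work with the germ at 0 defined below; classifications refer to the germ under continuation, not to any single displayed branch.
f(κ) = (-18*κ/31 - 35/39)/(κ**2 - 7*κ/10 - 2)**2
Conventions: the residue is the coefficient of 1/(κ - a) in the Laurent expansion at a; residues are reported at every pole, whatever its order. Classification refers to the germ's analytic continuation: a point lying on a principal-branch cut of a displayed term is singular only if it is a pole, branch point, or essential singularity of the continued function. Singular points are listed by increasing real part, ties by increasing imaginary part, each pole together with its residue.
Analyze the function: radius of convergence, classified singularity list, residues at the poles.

Radius of convergence at 0: -7/20 + (1/20)*sqrt(849).
At 7/20 - (1/20)*sqrt(849): a pole of order 2; residue -(2661400/871448409)*sqrt(849).
At 7/20 + (1/20)*sqrt(849): a pole of order 2; residue (2661400/871448409)*sqrt(849).

Denominator factor (κ**2 - 7*κ/10 - 2)^2: discriminant 849/100, real irrational roots 7/20 + (1/20)*sqrt(849) and 7/20 - (1/20)*sqrt(849); poles of order 2, moduli 7/20 + (1/20)*sqrt(849) and -7/20 + (1/20)*sqrt(849).
The radius of convergence is the smallest modulus among the singular points: -7/20 + (1/20)*sqrt(849).
The factor κ**2 - 7*κ/10 - 2 splits as (κ - a)(κ - a') with a = 7/20 - (1/20)*sqrt(849), a' = 7/20 + (1/20)*sqrt(849). At the order-2 pole a set g(κ) = (κ - a)^2*f(κ) = [-18*κ/31 - 35/39] / (κ - a')^2.
Order-2 pole: residue = g'(a); g'(7/20 - (1/20)*sqrt(849)) = -(2661400/871448409)*sqrt(849), so the residue is -(2661400/871448409)*sqrt(849).
The factor κ**2 - 7*κ/10 - 2 splits as (κ - a)(κ - a') with a = 7/20 + (1/20)*sqrt(849), a' = 7/20 - (1/20)*sqrt(849). At the order-2 pole a set g(κ) = (κ - a)^2*f(κ) = [-18*κ/31 - 35/39] / (κ - a')^2.
Order-2 pole: residue = g'(a); g'(7/20 + (1/20)*sqrt(849)) = (2661400/871448409)*sqrt(849), so the residue is (2661400/871448409)*sqrt(849).
List the singular points by increasing real part (a conjugate pair: the negative imaginary part first).


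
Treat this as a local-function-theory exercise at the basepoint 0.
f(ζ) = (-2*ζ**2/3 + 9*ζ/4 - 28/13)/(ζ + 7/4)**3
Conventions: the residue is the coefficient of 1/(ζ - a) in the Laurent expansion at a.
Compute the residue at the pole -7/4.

At the order-3 pole -7/4 set g(ζ) = (ζ - (-7/4))^3*f(ζ) = -2*ζ**2/3 + 9*ζ/4 - 28/13.
Order-3 pole: residue = g''(a)/2; g''(-7/4) = -4/3, so the residue is -2/3.

The residue is -2/3.


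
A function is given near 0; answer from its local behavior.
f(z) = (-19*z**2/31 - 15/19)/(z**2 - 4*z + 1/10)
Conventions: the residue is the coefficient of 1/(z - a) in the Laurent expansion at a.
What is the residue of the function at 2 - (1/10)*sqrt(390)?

The residue is -38/31 + (33169/459420)*sqrt(390).

The factor z**2 - 4*z + 1/10 splits as (z - a)(z - a') with a = 2 - (1/10)*sqrt(390), a' = 2 + (1/10)*sqrt(390). At the order-1 pole a set g(z) = (z - a)*f(z) = [-19*z**2/31 - 15/19] / (z - a').
Simple pole: residue = g(a) at a = 2 - (1/10)*sqrt(390), which is -38/31 + (33169/459420)*sqrt(390).


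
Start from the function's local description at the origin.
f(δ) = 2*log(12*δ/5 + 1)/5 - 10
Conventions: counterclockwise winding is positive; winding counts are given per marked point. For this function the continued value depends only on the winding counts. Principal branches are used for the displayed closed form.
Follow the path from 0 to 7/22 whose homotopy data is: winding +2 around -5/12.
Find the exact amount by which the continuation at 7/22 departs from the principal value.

The rational part is single-valued and drops out of the difference; each branch term changes only by its own monodromy.
(2/5)*log(1 - δ/(-5/12)): each positive loop around -5/12 adds 2*pi*i to the log, so winding +2 contributes (2/5)*(2)*2*pi*i = (8/5)*pi*i.
Summing the contributions at δ = 7/22 gives (8/5)*pi*i.

Continued minus principal equals (8/5)*pi*i.


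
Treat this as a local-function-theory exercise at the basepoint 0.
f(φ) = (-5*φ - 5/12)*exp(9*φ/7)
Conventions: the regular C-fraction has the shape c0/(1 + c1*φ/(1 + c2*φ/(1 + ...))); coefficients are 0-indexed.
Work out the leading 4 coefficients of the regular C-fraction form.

The regular C-fraction coefficients are [-5/12, -93/7, 5235/434, -45441/757330].

Taylor coefficients (expand at 0): a_0 = -5/12, a_1 = -155/28, a_2 = -2655/392, a_3 = -11745/2744.
c0 = a_0 = -5/12. Peel one level at a time: if S = 1 + c*φ/S' with S'(0) = 1, then c is the φ-coefficient of S and S' = c*φ/(S - 1).
S_1 = c0/f = 1 + (-93/7)*φ + (15705/98)*φ^2 + ...; c1 = -93/7.
S_2 = c1*φ/(S_1 - 1) = 1 + (5235/434)*φ + (136323/188356)*φ^2 + ...; c2 = 5235/434.
S_3 = c2*φ/(S_2 - 1) = 1 + (-45441/757330)*φ + ...; c3 = -45441/757330.


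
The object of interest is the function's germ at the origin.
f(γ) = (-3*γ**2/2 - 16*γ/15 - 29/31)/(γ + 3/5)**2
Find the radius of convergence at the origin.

Denominator factor (γ + 3/5)^2: pole of order 2 at -3/5, modulus 3/5.
The radius of convergence is the smallest modulus among the singular points: 3/5.

The radius of convergence is 3/5.


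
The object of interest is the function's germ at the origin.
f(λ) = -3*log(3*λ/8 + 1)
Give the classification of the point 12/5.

There is no denominator, hence no pole anywhere.
Branch term log(1 - λ/(-8/3)): argument at 12/5 is 19/10, nonzero, so 12/5 is not its branch point (a point on a principal cut is still regular for the continued germ).
So the germ continues analytically to 12/5.

The point is a regular point.


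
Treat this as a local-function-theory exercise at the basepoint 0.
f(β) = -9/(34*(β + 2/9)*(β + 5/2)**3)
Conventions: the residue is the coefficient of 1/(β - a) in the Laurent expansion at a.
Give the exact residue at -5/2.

The residue is 26244/1171657.

At the order-3 pole -5/2 set g(β) = (β - (-5/2))^3*f(β) = -9/(34*(β + 2/9)).
Order-3 pole: residue = g''(a)/2; g''(-5/2) = 52488/1171657, so the residue is 26244/1171657.


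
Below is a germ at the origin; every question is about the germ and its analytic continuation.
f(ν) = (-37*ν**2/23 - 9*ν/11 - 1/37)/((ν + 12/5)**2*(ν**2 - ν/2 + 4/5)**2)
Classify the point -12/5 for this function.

The denominator factor ν + 12/5 vanishes at -12/5 and appears to the power 2; the numerator there equals -1715281/234025, nonzero, and no other factor vanishes.
Hence a pole whose order is the multiplicity, 2.

The point is a pole of order 2.


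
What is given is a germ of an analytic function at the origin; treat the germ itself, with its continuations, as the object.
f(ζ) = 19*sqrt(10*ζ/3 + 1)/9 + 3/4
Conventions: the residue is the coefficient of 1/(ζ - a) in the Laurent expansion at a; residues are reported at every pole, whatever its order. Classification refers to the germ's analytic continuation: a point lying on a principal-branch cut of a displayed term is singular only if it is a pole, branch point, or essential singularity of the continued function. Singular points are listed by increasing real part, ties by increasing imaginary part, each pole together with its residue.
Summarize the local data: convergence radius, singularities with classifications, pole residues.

Radius of convergence at 0: 3/10.
At -3/10: an algebraic (square-root) branch point.

Branch term (19/9)*sqrt(1 - ζ/(-3/10)): its argument vanishes at ζ = -3/10, a square-root branch point, modulus 3/10.
The radius of convergence is the smallest modulus among the singular points: 3/10.


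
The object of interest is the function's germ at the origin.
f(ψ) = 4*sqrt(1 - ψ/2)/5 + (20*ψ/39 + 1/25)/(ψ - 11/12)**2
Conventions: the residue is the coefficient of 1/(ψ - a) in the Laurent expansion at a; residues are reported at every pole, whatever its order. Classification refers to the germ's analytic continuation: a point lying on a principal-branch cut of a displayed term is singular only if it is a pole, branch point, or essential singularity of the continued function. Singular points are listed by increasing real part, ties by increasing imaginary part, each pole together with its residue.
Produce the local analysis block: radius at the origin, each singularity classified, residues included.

Denominator factor (ψ - 11/12)^2: pole of order 2 at 11/12, modulus 11/12.
Branch term (4/5)*sqrt(1 - ψ/(2)): its argument vanishes at ψ = 2, a square-root branch point, modulus 2.
The radius of convergence is the smallest modulus among the singular points: 11/12.
The branch term is analytic at 11/12 and contributes nothing to the residue; only the rational part matters.
At the order-2 pole 11/12 set g(ψ) = (ψ - (11/12))^2*(rational part) = 20*ψ/39 + 1/25.
Order-2 pole: residue = g'(a); g'(11/12) = 20/39, so the residue is 20/39.
List the singular points by increasing real part (a conjugate pair: the negative imaginary part first).

Radius of convergence at 0: 11/12.
At 11/12: a pole of order 2; residue 20/39.
At 2: an algebraic (square-root) branch point.


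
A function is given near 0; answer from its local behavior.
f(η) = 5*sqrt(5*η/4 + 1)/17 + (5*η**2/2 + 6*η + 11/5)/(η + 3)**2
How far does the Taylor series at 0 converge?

Denominator factor (η + 3)^2: pole of order 2 at -3, modulus 3.
Branch term (5/17)*sqrt(1 - η/(-4/5)): its argument vanishes at η = -4/5, a square-root branch point, modulus 4/5.
The radius of convergence is the smallest modulus among the singular points: 4/5.

The radius of convergence is 4/5.


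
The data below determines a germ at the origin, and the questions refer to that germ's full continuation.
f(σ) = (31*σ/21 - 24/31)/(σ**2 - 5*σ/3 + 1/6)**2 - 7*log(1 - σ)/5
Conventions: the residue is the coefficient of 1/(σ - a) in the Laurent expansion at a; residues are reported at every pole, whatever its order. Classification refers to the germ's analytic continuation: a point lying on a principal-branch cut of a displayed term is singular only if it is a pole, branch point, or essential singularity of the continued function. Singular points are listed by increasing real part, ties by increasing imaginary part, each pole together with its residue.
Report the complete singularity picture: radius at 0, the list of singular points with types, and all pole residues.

Denominator factor (σ**2 - 5*σ/3 + 1/6)^2: discriminant 19/9, real irrational roots 5/6 + (1/6)*sqrt(19) and 5/6 - (1/6)*sqrt(19); poles of order 2, moduli 5/6 + (1/6)*sqrt(19) and 5/6 - (1/6)*sqrt(19).
Branch term (-7/5)*log(1 - σ/(1)): its argument vanishes at σ = 1, a logarithmic branch point, modulus 1.
The radius of convergence is the smallest modulus among the singular points: 5/6 - (1/6)*sqrt(19).
The branch term is analytic at 5/6 - (1/6)*sqrt(19) and contributes nothing to the residue; only the rational part matters.
The factor σ**2 - 5*σ/3 + 1/6 splits as (σ - a)(σ - a') with a = 5/6 - (1/6)*sqrt(19), a' = 5/6 + (1/6)*sqrt(19). At the order-2 pole a set g(σ) = (σ - a)^2*(rational part) = [31*σ/21 - 24/31] / (σ - a')^2.
Order-2 pole: residue = g'(a); g'(5/6 - (1/6)*sqrt(19)) = (5343/78337)*sqrt(19), so the residue is (5343/78337)*sqrt(19).
The branch term is analytic at 5/6 + (1/6)*sqrt(19) and contributes nothing to the residue; only the rational part matters.
The factor σ**2 - 5*σ/3 + 1/6 splits as (σ - a)(σ - a') with a = 5/6 + (1/6)*sqrt(19), a' = 5/6 - (1/6)*sqrt(19). At the order-2 pole a set g(σ) = (σ - a)^2*(rational part) = [31*σ/21 - 24/31] / (σ - a')^2.
Order-2 pole: residue = g'(a); g'(5/6 + (1/6)*sqrt(19)) = -(5343/78337)*sqrt(19), so the residue is -(5343/78337)*sqrt(19).
List the singular points by increasing real part (a conjugate pair: the negative imaginary part first).

Radius of convergence at 0: 5/6 - (1/6)*sqrt(19).
At 5/6 - (1/6)*sqrt(19): a pole of order 2; residue (5343/78337)*sqrt(19).
At 1: a logarithmic branch point.
At 5/6 + (1/6)*sqrt(19): a pole of order 2; residue -(5343/78337)*sqrt(19).


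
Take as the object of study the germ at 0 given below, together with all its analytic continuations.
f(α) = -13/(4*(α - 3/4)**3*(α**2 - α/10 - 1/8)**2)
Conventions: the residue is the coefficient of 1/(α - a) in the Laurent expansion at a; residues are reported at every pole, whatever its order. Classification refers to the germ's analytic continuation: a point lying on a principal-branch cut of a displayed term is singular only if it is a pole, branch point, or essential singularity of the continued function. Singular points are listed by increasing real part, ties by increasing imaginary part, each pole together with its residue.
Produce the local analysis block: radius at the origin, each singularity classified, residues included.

Radius of convergence at 0: -1/20 + (1/20)*sqrt(51).
At 1/20 - (1/20)*sqrt(51): a pole of order 2; residue 343116800/707281 - (117131123200/1839637881)*sqrt(51).
At 1/20 + (1/20)*sqrt(51): a pole of order 2; residue 343116800/707281 + (117131123200/1839637881)*sqrt(51).
At 3/4: a pole of order 3; residue -686233600/707281.

Denominator factor (α - 3/4)^3: pole of order 3 at 3/4, modulus 3/4.
Denominator factor (α**2 - α/10 - 1/8)^2: discriminant 51/100, real irrational roots 1/20 + (1/20)*sqrt(51) and 1/20 - (1/20)*sqrt(51); poles of order 2, moduli 1/20 + (1/20)*sqrt(51) and -1/20 + (1/20)*sqrt(51).
The radius of convergence is the smallest modulus among the singular points: -1/20 + (1/20)*sqrt(51).
The factor α**2 - α/10 - 1/8 splits as (α - a)(α - a') with a = 1/20 - (1/20)*sqrt(51), a' = 1/20 + (1/20)*sqrt(51). At the order-2 pole a set g(α) = (α - a)^2*f(α) = [-13/(4*(α - 3/4)**3)] / (α - a')^2.
Order-2 pole: residue = g'(a); g'(1/20 - (1/20)*sqrt(51)) = 343116800/707281 - (117131123200/1839637881)*sqrt(51), so the residue is 343116800/707281 - (117131123200/1839637881)*sqrt(51).
The factor α**2 - α/10 - 1/8 splits as (α - a)(α - a') with a = 1/20 + (1/20)*sqrt(51), a' = 1/20 - (1/20)*sqrt(51). At the order-2 pole a set g(α) = (α - a)^2*f(α) = [-13/(4*(α - 3/4)**3)] / (α - a')^2.
Order-2 pole: residue = g'(a); g'(1/20 + (1/20)*sqrt(51)) = 343116800/707281 + (117131123200/1839637881)*sqrt(51), so the residue is 343116800/707281 + (117131123200/1839637881)*sqrt(51).
At the order-3 pole 3/4 set g(α) = (α - (3/4))^3*f(α) = -13/(4*(α**2 - α/10 - 1/8)**2).
Order-3 pole: residue = g''(a)/2; g''(3/4) = -1372467200/707281, so the residue is -686233600/707281.
List the singular points by increasing real part (a conjugate pair: the negative imaginary part first).


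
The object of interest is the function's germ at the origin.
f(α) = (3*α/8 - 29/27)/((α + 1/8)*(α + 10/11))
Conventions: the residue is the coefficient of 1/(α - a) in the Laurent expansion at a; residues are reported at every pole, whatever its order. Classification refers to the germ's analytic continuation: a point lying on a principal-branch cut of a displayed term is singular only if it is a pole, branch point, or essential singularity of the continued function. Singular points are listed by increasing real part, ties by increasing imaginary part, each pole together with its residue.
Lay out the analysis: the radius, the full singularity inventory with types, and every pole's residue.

Denominator factor (α + 1/8): pole of order 1 at -1/8, modulus 1/8.
Denominator factor (α + 10/11): pole of order 1 at -10/11, modulus 10/11.
The radius of convergence is the smallest modulus among the singular points: 1/8.
At the order-1 pole -10/11 set g(α) = (α - (-10/11))*f(α) = (3*α/8 - 29/27)/(α + 1/8).
Simple pole: residue = g(a) at a = -10/11, which is 3362/1863.
At the order-1 pole -1/8 set g(α) = (α - (-1/8))*f(α) = (3*α/8 - 29/27)/(α + 10/11).
Simple pole: residue = g(a) at a = -1/8, which is -21307/14904.
List the singular points by increasing real part (a conjugate pair: the negative imaginary part first).

Radius of convergence at 0: 1/8.
At -10/11: a pole of order 1; residue 3362/1863.
At -1/8: a pole of order 1; residue -21307/14904.


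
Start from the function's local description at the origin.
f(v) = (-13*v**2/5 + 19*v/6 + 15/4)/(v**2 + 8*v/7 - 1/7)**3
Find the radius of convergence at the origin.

The radius of convergence is -4/7 + (1/7)*sqrt(23).

Denominator factor (v**2 + 8*v/7 - 1/7)^3: discriminant 92/49, real irrational roots -4/7 + (1/7)*sqrt(23) and -4/7 - (1/7)*sqrt(23); poles of order 3, moduli -4/7 + (1/7)*sqrt(23) and 4/7 + (1/7)*sqrt(23).
The radius of convergence is the smallest modulus among the singular points: -4/7 + (1/7)*sqrt(23).


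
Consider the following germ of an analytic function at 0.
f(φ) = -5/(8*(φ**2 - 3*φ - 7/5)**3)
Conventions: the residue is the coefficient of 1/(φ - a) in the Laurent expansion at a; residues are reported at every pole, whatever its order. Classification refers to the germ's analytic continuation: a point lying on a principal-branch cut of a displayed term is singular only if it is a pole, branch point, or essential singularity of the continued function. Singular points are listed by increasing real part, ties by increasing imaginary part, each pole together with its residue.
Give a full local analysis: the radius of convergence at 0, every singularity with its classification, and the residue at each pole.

Radius of convergence at 0: -3/2 + (1/10)*sqrt(365).
At 3/2 - (1/10)*sqrt(365): a pole of order 3; residue (375/1556068)*sqrt(365).
At 3/2 + (1/10)*sqrt(365): a pole of order 3; residue -(375/1556068)*sqrt(365).

Denominator factor (φ**2 - 3*φ - 7/5)^3: discriminant 73/5, real irrational roots 3/2 + (1/10)*sqrt(365) and 3/2 - (1/10)*sqrt(365); poles of order 3, moduli 3/2 + (1/10)*sqrt(365) and -3/2 + (1/10)*sqrt(365).
The radius of convergence is the smallest modulus among the singular points: -3/2 + (1/10)*sqrt(365).
The factor φ**2 - 3*φ - 7/5 splits as (φ - a)(φ - a') with a = 3/2 - (1/10)*sqrt(365), a' = 3/2 + (1/10)*sqrt(365). At the order-3 pole a set g(φ) = (φ - a)^3*f(φ) = [-5/8] / (φ - a')^3.
Order-3 pole: residue = g''(a)/2; g''(3/2 - (1/10)*sqrt(365)) = (375/778034)*sqrt(365), so the residue is (375/1556068)*sqrt(365).
The factor φ**2 - 3*φ - 7/5 splits as (φ - a)(φ - a') with a = 3/2 + (1/10)*sqrt(365), a' = 3/2 - (1/10)*sqrt(365). At the order-3 pole a set g(φ) = (φ - a)^3*f(φ) = [-5/8] / (φ - a')^3.
Order-3 pole: residue = g''(a)/2; g''(3/2 + (1/10)*sqrt(365)) = -(375/778034)*sqrt(365), so the residue is -(375/1556068)*sqrt(365).
List the singular points by increasing real part (a conjugate pair: the negative imaginary part first).


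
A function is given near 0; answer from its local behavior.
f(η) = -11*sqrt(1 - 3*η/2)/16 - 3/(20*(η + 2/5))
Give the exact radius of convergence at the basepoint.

The radius of convergence is 2/5.

Denominator factor (η + 2/5): pole of order 1 at -2/5, modulus 2/5.
Branch term (-11/16)*sqrt(1 - η/(2/3)): its argument vanishes at η = 2/3, a square-root branch point, modulus 2/3.
The radius of convergence is the smallest modulus among the singular points: 2/5.


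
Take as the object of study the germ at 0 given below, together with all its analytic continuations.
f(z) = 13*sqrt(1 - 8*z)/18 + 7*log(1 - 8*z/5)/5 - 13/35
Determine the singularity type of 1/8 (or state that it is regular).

The point is an algebraic (square-root) branch point.

The term (13/18)*sqrt(1 - z/(1/8)) has argument 1 - 1/8/(1/8) = 0 at 1/8: a square-root (algebraic, two-sheeted) branch point; the remaining terms are analytic or single-valued there.


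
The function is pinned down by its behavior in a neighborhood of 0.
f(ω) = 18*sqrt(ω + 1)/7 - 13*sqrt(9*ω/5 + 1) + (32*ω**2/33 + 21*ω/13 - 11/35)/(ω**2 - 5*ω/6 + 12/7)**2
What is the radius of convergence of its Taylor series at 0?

The radius of convergence is 5/9.

Denominator factor (ω**2 - 5*ω/6 + 12/7)^2: discriminant -1553/252, complex-conjugate roots (5/12) + ((1/84)*sqrt(10871))*i and (5/12) - ((1/84)*sqrt(10871))*i; poles of order 2, moduli (2/7)*sqrt(21) and (2/7)*sqrt(21).
Branch term (-13)*sqrt(1 - ω/(-5/9)): its argument vanishes at ω = -5/9, a square-root branch point, modulus 5/9.
Branch term (18/7)*sqrt(1 - ω/(-1)): its argument vanishes at ω = -1, a square-root branch point, modulus 1.
The radius of convergence is the smallest modulus among the singular points: 5/9.


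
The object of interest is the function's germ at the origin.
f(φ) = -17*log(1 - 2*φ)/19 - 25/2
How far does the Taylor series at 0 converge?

The radius of convergence is 1/2.

Branch term (-17/19)*log(1 - φ/(1/2)): its argument vanishes at φ = 1/2, a logarithmic branch point, modulus 1/2.
The radius of convergence is the smallest modulus among the singular points: 1/2.


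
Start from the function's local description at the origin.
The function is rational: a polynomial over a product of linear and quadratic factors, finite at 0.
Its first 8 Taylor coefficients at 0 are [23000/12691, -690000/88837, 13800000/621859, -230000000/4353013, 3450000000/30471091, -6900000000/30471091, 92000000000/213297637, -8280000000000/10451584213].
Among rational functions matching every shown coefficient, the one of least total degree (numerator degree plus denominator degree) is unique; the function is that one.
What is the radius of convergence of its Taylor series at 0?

The radius of convergence is 7/10.

No rational of total degree below 3 reproduces all 8 coefficients; solving the [0/3] Pade equations on them gives f(x) = 23/(37*(x + 7/10)**3), whose expansion matches every shown term.
Denominator factor (x + 7/10)^3: pole of order 3 at -7/10, modulus 7/10.
The radius of convergence is the smallest modulus among the singular points: 7/10.


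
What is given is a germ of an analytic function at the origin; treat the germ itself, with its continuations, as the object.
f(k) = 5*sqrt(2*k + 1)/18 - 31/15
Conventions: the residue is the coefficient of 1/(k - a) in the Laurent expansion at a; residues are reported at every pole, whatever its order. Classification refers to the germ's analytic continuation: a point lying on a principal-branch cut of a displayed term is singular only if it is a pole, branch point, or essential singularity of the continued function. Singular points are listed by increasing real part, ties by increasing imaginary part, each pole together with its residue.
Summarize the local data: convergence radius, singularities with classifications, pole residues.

Branch term (5/18)*sqrt(1 - k/(-1/2)): its argument vanishes at k = -1/2, a square-root branch point, modulus 1/2.
The radius of convergence is the smallest modulus among the singular points: 1/2.

Radius of convergence at 0: 1/2.
At -1/2: an algebraic (square-root) branch point.


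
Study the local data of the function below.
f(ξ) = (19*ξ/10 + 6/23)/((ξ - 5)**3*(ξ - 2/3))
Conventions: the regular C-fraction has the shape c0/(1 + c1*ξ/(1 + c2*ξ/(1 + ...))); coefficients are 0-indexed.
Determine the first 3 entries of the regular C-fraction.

Taylor coefficients (expand at 0): a_0 = 9/2875, a_1 = 1689/57500, a_2 = 33633/575000.
c0 = a_0 = 9/2875. Peel one level at a time: if S = 1 + c*ξ/S' with S'(0) = 1, then c is the ξ-coefficient of S and S' = c*ξ/(S - 1).
S_1 = c0/f = 1 + (-563/60)*ξ + (249703/3600)*ξ^2 + ...; c1 = -563/60.
S_2 = c1*ξ/(S_1 - 1) = 1 + (249703/33780)*ξ + ...; c2 = 249703/33780.

The regular C-fraction coefficients are [9/2875, -563/60, 249703/33780].


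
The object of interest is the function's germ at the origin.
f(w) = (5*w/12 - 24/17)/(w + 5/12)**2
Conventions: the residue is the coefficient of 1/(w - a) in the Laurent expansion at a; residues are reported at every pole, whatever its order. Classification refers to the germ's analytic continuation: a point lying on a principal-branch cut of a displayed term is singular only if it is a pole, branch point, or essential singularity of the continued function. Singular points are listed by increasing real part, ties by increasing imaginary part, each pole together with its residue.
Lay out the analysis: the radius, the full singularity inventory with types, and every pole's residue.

Denominator factor (w + 5/12)^2: pole of order 2 at -5/12, modulus 5/12.
The radius of convergence is the smallest modulus among the singular points: 5/12.
At the order-2 pole -5/12 set g(w) = (w - (-5/12))^2*f(w) = 5*w/12 - 24/17.
Order-2 pole: residue = g'(a); g'(-5/12) = 5/12, so the residue is 5/12.

Radius of convergence at 0: 5/12.
At -5/12: a pole of order 2; residue 5/12.


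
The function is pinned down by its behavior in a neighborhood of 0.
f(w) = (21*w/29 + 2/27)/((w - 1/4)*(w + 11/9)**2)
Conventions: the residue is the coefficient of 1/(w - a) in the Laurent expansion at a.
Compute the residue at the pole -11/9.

The residue is -9588/81461.

At the order-2 pole -11/9 set g(w) = (w - (-11/9))^2*f(w) = (21*w/29 + 2/27)/(w - 1/4).
Order-2 pole: residue = g'(a); g'(-11/9) = -9588/81461, so the residue is -9588/81461.


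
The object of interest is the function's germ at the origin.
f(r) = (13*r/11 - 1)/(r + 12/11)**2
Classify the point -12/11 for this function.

The denominator factor r + 12/11 vanishes at -12/11 and appears to the power 2; the numerator there equals -277/121, nonzero, and no other factor vanishes.
Hence a pole whose order is the multiplicity, 2.

The point is a pole of order 2.


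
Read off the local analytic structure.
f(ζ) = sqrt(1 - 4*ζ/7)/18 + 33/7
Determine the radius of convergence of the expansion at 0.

The radius of convergence is 7/4.

Branch term (1/18)*sqrt(1 - ζ/(7/4)): its argument vanishes at ζ = 7/4, a square-root branch point, modulus 7/4.
The radius of convergence is the smallest modulus among the singular points: 7/4.


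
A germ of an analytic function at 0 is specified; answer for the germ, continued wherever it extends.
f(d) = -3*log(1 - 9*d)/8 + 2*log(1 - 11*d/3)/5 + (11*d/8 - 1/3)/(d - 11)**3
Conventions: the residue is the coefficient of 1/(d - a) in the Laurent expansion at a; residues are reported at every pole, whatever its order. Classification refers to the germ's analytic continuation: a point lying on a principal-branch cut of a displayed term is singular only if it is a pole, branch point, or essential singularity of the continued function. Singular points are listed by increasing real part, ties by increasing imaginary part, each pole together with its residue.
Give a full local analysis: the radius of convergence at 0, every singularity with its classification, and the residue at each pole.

Radius of convergence at 0: 1/9.
At 1/9: a logarithmic branch point.
At 3/11: a logarithmic branch point.
At 11: a pole of order 3; residue 0.

Denominator factor (d - 11)^3: pole of order 3 at 11, modulus 11.
Branch term (2/5)*log(1 - d/(3/11)): its argument vanishes at d = 3/11, a logarithmic branch point, modulus 3/11.
Branch term (-3/8)*log(1 - d/(1/9)): its argument vanishes at d = 1/9, a logarithmic branch point, modulus 1/9.
The radius of convergence is the smallest modulus among the singular points: 1/9.
The branch terms are analytic at 11 and contribute nothing to the residue; only the rational part matters.
At the order-3 pole 11 set g(d) = (d - (11))^3*(rational part) = 11*d/8 - 1/3.
Order-3 pole: residue = g''(a)/2; g''(11) = 0, so the residue is 0.
List the singular points by increasing real part (a conjugate pair: the negative imaginary part first).
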